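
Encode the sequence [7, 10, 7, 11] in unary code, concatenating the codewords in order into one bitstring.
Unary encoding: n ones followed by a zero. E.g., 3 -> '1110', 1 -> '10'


Encode each number as n ones followed by a terminating 0:
  7 -> 11111110 (8 bits)
  10 -> 11111111110 (11 bits)
  7 -> 11111110 (8 bits)
  11 -> 111111111110 (12 bits)
Total length = 8 + 11 + 8 + 12 = 39 bits.

Unary([7, 10, 7, 11]) = 111111101111111111011111110111111111110 (39 bits)


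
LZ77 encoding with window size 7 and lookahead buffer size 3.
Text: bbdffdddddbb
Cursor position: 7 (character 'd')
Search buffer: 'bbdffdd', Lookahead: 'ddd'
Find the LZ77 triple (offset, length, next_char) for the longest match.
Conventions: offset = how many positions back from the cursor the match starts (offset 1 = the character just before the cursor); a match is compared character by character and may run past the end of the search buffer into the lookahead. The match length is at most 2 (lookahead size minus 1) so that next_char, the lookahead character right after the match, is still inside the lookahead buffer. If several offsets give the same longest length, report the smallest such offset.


Try each offset into the search buffer:
  offset=1 (pos 6, char 'd'): match length 2
  offset=2 (pos 5, char 'd'): match length 2
  offset=3 (pos 4, char 'f'): match length 0
  offset=4 (pos 3, char 'f'): match length 0
  offset=5 (pos 2, char 'd'): match length 1
  offset=6 (pos 1, char 'b'): match length 0
  offset=7 (pos 0, char 'b'): match length 0
Longest match has length 2, found at offsets 1, 2; take the smallest, offset 1.
next_char = character at position 7 + 2 = 9 -> 'd'

Best match: offset=1, length=2 (matching 'dd' starting at position 6)
LZ77 triple: (1, 2, 'd')


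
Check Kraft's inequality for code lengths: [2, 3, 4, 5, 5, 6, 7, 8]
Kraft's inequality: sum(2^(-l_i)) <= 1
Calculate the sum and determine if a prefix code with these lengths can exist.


Sum = 2^(-2) + 2^(-3) + 2^(-4) + 2^(-5) + 2^(-5) + 2^(-6) + 2^(-7) + 2^(-8)
    = 0.25 + 0.125 + 0.0625 + 0.03125 + 0.03125 + 0.015625 + 0.0078125 + 0.00390625
    = 135/256 = 0.52734375
Since 0.52734375 <= 1, Kraft's inequality IS satisfied.
A prefix code with these lengths CAN exist.

Kraft sum = 0.52734375. Satisfied.


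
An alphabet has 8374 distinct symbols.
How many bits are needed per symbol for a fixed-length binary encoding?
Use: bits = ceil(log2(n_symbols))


log2(8374) = 13.0317
Bracket: 2^13 = 8192 < 8374 <= 2^14 = 16384
So ceil(log2(8374)) = 14

bits = ceil(log2(8374)) = ceil(13.0317) = 14 bits


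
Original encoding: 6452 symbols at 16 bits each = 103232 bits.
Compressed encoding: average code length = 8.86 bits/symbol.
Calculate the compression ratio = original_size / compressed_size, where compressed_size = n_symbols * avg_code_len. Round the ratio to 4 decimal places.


original_size = n_symbols * orig_bits = 6452 * 16 = 103232 bits
compressed_size = n_symbols * avg_code_len = 6452 * 8.86 = 57164.72 bits
ratio = original_size / compressed_size = 103232 / 57164.72 = 1.8059

Compression ratio = 1.8059


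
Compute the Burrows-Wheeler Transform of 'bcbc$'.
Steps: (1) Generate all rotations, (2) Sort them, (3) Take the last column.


Rotations (sorted):
  0: $bcbc -> last char: c
  1: bc$bc -> last char: c
  2: bcbc$ -> last char: $
  3: c$bcb -> last char: b
  4: cbc$b -> last char: b


BWT = cc$bb


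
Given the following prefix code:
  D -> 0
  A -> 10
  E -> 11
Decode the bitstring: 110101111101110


Decoding step by step:
Bits 11 -> E
Bits 0 -> D
Bits 10 -> A
Bits 11 -> E
Bits 11 -> E
Bits 10 -> A
Bits 11 -> E
Bits 10 -> A


Decoded message: EDAEEAEA


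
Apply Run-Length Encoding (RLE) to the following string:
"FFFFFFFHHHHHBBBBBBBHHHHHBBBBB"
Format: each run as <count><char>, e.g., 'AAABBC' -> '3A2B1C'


Scanning runs left to right:
  i=0: run of 'F' x 7 -> '7F'
  i=7: run of 'H' x 5 -> '5H'
  i=12: run of 'B' x 7 -> '7B'
  i=19: run of 'H' x 5 -> '5H'
  i=24: run of 'B' x 5 -> '5B'

RLE = 7F5H7B5H5B


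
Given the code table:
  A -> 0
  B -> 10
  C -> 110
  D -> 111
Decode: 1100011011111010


Decoding:
110 -> C
0 -> A
0 -> A
110 -> C
111 -> D
110 -> C
10 -> B


Result: CAACDCB


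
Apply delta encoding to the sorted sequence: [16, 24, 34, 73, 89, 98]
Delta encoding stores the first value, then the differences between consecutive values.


First value: 16
Deltas:
  24 - 16 = 8
  34 - 24 = 10
  73 - 34 = 39
  89 - 73 = 16
  98 - 89 = 9


Delta encoded: [16, 8, 10, 39, 16, 9]


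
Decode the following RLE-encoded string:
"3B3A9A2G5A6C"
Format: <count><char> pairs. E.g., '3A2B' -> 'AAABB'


Expanding each <count><char> pair:
  3B -> 'BBB'
  3A -> 'AAA'
  9A -> 'AAAAAAAAA'
  2G -> 'GG'
  5A -> 'AAAAA'
  6C -> 'CCCCCC'

Decoded = BBBAAAAAAAAAAAAGGAAAAACCCCCC


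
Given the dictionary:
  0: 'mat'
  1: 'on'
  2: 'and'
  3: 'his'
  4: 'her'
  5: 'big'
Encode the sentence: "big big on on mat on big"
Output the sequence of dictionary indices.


Look up each word in the dictionary:
  'big' -> 5
  'big' -> 5
  'on' -> 1
  'on' -> 1
  'mat' -> 0
  'on' -> 1
  'big' -> 5

Encoded: [5, 5, 1, 1, 0, 1, 5]


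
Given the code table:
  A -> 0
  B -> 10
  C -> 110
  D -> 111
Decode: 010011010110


Decoding:
0 -> A
10 -> B
0 -> A
110 -> C
10 -> B
110 -> C


Result: ABACBC


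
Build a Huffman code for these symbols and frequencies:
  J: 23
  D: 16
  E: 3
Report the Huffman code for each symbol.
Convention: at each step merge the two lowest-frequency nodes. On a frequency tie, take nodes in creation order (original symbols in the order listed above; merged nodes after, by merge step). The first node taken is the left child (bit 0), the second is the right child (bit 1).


Huffman tree construction:
Step 1: Merge E(3) + D(16) = 19
Step 2: Merge (E+D)(19) + J(23) = 42
Read each symbol's code off the tree from the root (left child = 0, right child = 1).

Codes:
  J: 1 (length 1)
  D: 01 (length 2)
  E: 00 (length 2)
Average code length: 61/42 = 1.4524 bits/symbol


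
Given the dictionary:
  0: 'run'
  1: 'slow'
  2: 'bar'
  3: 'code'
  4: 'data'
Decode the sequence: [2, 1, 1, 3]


Look up each index in the dictionary:
  2 -> 'bar'
  1 -> 'slow'
  1 -> 'slow'
  3 -> 'code'

Decoded: "bar slow slow code"


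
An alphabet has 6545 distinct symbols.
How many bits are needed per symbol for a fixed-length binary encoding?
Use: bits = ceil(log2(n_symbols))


log2(6545) = 12.6762
Bracket: 2^12 = 4096 < 6545 <= 2^13 = 8192
So ceil(log2(6545)) = 13

bits = ceil(log2(6545)) = ceil(12.6762) = 13 bits


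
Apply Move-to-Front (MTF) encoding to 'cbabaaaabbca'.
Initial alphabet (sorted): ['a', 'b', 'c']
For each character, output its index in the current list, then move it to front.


MTF encoding:
'c': index 2 in ['a', 'b', 'c'] -> ['c', 'a', 'b']
'b': index 2 in ['c', 'a', 'b'] -> ['b', 'c', 'a']
'a': index 2 in ['b', 'c', 'a'] -> ['a', 'b', 'c']
'b': index 1 in ['a', 'b', 'c'] -> ['b', 'a', 'c']
'a': index 1 in ['b', 'a', 'c'] -> ['a', 'b', 'c']
'a': index 0 in ['a', 'b', 'c'] -> ['a', 'b', 'c']
'a': index 0 in ['a', 'b', 'c'] -> ['a', 'b', 'c']
'a': index 0 in ['a', 'b', 'c'] -> ['a', 'b', 'c']
'b': index 1 in ['a', 'b', 'c'] -> ['b', 'a', 'c']
'b': index 0 in ['b', 'a', 'c'] -> ['b', 'a', 'c']
'c': index 2 in ['b', 'a', 'c'] -> ['c', 'b', 'a']
'a': index 2 in ['c', 'b', 'a'] -> ['a', 'c', 'b']


Output: [2, 2, 2, 1, 1, 0, 0, 0, 1, 0, 2, 2]


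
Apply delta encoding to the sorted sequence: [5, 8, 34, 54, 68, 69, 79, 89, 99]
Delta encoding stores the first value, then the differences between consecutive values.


First value: 5
Deltas:
  8 - 5 = 3
  34 - 8 = 26
  54 - 34 = 20
  68 - 54 = 14
  69 - 68 = 1
  79 - 69 = 10
  89 - 79 = 10
  99 - 89 = 10


Delta encoded: [5, 3, 26, 20, 14, 1, 10, 10, 10]


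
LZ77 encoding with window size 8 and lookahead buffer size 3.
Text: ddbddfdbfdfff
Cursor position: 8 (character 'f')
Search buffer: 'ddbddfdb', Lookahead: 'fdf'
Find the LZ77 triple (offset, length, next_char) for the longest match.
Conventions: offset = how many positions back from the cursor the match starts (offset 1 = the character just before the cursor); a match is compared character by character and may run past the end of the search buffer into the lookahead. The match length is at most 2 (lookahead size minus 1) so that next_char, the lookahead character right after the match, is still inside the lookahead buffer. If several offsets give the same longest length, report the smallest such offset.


Try each offset into the search buffer:
  offset=1 (pos 7, char 'b'): match length 0
  offset=2 (pos 6, char 'd'): match length 0
  offset=3 (pos 5, char 'f'): match length 2
  offset=4 (pos 4, char 'd'): match length 0
  offset=5 (pos 3, char 'd'): match length 0
  offset=6 (pos 2, char 'b'): match length 0
  offset=7 (pos 1, char 'd'): match length 0
  offset=8 (pos 0, char 'd'): match length 0
Longest match has length 2 at offset 3.
next_char = character at position 8 + 2 = 10 -> 'f'

Best match: offset=3, length=2 (matching 'fd' starting at position 5)
LZ77 triple: (3, 2, 'f')


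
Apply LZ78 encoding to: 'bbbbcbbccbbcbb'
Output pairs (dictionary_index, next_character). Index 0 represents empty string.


LZ78 encoding steps:
Dictionary: {0: ''}
Step 1: w='' (idx 0), next='b' -> output (0, 'b'), add 'b' as idx 1
Step 2: w='b' (idx 1), next='b' -> output (1, 'b'), add 'bb' as idx 2
Step 3: w='b' (idx 1), next='c' -> output (1, 'c'), add 'bc' as idx 3
Step 4: w='bb' (idx 2), next='c' -> output (2, 'c'), add 'bbc' as idx 4
Step 5: w='' (idx 0), next='c' -> output (0, 'c'), add 'c' as idx 5
Step 6: w='bbc' (idx 4), next='b' -> output (4, 'b'), add 'bbcb' as idx 6
Step 7: w='b' (idx 1), end of input -> output (1, '')


Encoded: [(0, 'b'), (1, 'b'), (1, 'c'), (2, 'c'), (0, 'c'), (4, 'b'), (1, '')]


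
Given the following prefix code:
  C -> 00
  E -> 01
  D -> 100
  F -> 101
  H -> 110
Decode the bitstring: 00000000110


Decoding step by step:
Bits 00 -> C
Bits 00 -> C
Bits 00 -> C
Bits 00 -> C
Bits 110 -> H


Decoded message: CCCCH


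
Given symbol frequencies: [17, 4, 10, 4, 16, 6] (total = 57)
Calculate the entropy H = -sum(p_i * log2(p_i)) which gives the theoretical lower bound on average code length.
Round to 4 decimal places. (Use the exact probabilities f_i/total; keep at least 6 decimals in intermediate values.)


Per-symbol terms -p_i * log2(p_i) with p_i = f_i/57:
  p = 17/57 = 0.298246: log2(p) = -1.745427, -p*log2(p) = 0.520566
  p = 4/57 = 0.070175: log2(p) = -3.832890, -p*log2(p) = 0.268975
  p = 10/57 = 0.175439: log2(p) = -2.510962, -p*log2(p) = 0.440520
  p = 4/57 = 0.070175: log2(p) = -3.832890, -p*log2(p) = 0.268975
  p = 16/57 = 0.280702: log2(p) = -1.832890, -p*log2(p) = 0.514495
  p = 6/57 = 0.105263: log2(p) = -3.247928, -p*log2(p) = 0.341887
H = 0.520566 + 0.268975 + 0.440520 + 0.268975 + 0.514495 + 0.341887 = 2.355418

H = 2.3554 bits/symbol


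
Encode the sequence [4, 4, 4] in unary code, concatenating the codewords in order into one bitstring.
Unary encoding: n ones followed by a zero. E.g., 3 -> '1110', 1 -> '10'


Encode each number as n ones followed by a terminating 0:
  4 -> 11110 (5 bits)
  4 -> 11110 (5 bits)
  4 -> 11110 (5 bits)
Total length = 5 + 5 + 5 = 15 bits.

Unary([4, 4, 4]) = 111101111011110 (15 bits)


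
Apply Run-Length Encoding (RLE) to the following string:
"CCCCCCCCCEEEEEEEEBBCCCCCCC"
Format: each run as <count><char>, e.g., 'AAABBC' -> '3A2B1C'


Scanning runs left to right:
  i=0: run of 'C' x 9 -> '9C'
  i=9: run of 'E' x 8 -> '8E'
  i=17: run of 'B' x 2 -> '2B'
  i=19: run of 'C' x 7 -> '7C'

RLE = 9C8E2B7C


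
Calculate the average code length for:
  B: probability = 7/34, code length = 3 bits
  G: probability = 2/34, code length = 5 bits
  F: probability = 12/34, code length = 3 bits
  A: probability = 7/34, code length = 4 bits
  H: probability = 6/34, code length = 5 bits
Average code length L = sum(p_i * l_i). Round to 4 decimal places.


Weighted contributions p_i * l_i:
  B: (7/34) * 3 = 21/34
  G: (2/34) * 5 = 10/34
  F: (12/34) * 3 = 36/34
  A: (7/34) * 4 = 28/34
  H: (6/34) * 5 = 30/34
Sum = (21 + 10 + 36 + 28 + 30)/34 = 125/34

L = 125/34 = 3.6765 bits/symbol


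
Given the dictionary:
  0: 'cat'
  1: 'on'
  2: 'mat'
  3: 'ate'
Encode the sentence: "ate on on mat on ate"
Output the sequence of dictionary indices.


Look up each word in the dictionary:
  'ate' -> 3
  'on' -> 1
  'on' -> 1
  'mat' -> 2
  'on' -> 1
  'ate' -> 3

Encoded: [3, 1, 1, 2, 1, 3]


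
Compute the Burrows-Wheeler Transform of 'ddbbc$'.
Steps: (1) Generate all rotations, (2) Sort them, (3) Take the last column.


Rotations (sorted):
  0: $ddbbc -> last char: c
  1: bbc$dd -> last char: d
  2: bc$ddb -> last char: b
  3: c$ddbb -> last char: b
  4: dbbc$d -> last char: d
  5: ddbbc$ -> last char: $


BWT = cdbbd$


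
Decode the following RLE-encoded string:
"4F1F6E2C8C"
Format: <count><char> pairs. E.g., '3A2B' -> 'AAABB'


Expanding each <count><char> pair:
  4F -> 'FFFF'
  1F -> 'F'
  6E -> 'EEEEEE'
  2C -> 'CC'
  8C -> 'CCCCCCCC'

Decoded = FFFFFEEEEEECCCCCCCCCC


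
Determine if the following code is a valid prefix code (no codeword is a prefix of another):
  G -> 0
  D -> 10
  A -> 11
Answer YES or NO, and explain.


Checking each pair (does one codeword prefix another?):
  G='0' vs D='10': no prefix
  G='0' vs A='11': no prefix
  D='10' vs G='0': no prefix
  D='10' vs A='11': no prefix
  A='11' vs G='0': no prefix
  A='11' vs D='10': no prefix
No violation found over all pairs.

YES -- this is a valid prefix code. No codeword is a prefix of any other codeword.


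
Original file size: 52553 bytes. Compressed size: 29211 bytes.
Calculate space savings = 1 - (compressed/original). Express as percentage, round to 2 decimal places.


ratio = compressed/original = 29211/52553 = 0.555839
savings = 1 - ratio = 1 - 0.555839 = 0.444161
as a percentage: 0.444161 * 100 = 44.42%

Space savings = 1 - 29211/52553 = 44.42%


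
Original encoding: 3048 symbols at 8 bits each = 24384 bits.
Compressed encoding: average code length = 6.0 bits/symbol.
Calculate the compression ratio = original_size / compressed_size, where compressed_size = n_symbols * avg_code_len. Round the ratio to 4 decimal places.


original_size = n_symbols * orig_bits = 3048 * 8 = 24384 bits
compressed_size = n_symbols * avg_code_len = 3048 * 6.0 = 18288.0 bits
ratio = original_size / compressed_size = 24384 / 18288.0 = 1.3333

Compression ratio = 1.3333


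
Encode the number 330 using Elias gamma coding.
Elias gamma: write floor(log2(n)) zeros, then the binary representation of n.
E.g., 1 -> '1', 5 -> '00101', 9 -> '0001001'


num_bits = floor(log2(330)) + 1 = 9
leading_zeros = num_bits - 1 = 8
binary(330) = 101001010

Elias gamma(330) = '00000000' + '101001010' = 00000000101001010 (17 bits)


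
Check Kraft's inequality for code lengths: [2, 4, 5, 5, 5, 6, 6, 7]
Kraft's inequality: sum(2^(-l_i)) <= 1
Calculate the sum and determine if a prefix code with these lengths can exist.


Sum = 2^(-2) + 2^(-4) + 2^(-5) + 2^(-5) + 2^(-5) + 2^(-6) + 2^(-6) + 2^(-7)
    = 0.25 + 0.0625 + 0.03125 + 0.03125 + 0.03125 + 0.015625 + 0.015625 + 0.0078125
    = 57/128 = 0.4453125
Since 0.4453125 <= 1, Kraft's inequality IS satisfied.
A prefix code with these lengths CAN exist.

Kraft sum = 0.4453125. Satisfied.


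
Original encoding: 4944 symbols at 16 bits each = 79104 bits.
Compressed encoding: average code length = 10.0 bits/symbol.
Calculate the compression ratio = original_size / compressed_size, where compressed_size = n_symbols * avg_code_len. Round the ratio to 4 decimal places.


original_size = n_symbols * orig_bits = 4944 * 16 = 79104 bits
compressed_size = n_symbols * avg_code_len = 4944 * 10.0 = 49440.0 bits
ratio = original_size / compressed_size = 79104 / 49440.0 = 1.6

Compression ratio = 1.6


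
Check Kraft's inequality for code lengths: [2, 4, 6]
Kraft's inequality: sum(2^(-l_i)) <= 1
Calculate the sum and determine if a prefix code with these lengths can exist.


Sum = 2^(-2) + 2^(-4) + 2^(-6)
    = 0.25 + 0.0625 + 0.015625
    = 21/64 = 0.328125
Since 0.328125 <= 1, Kraft's inequality IS satisfied.
A prefix code with these lengths CAN exist.

Kraft sum = 0.328125. Satisfied.


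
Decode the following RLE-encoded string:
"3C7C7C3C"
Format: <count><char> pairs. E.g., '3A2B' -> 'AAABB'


Expanding each <count><char> pair:
  3C -> 'CCC'
  7C -> 'CCCCCCC'
  7C -> 'CCCCCCC'
  3C -> 'CCC'

Decoded = CCCCCCCCCCCCCCCCCCCC


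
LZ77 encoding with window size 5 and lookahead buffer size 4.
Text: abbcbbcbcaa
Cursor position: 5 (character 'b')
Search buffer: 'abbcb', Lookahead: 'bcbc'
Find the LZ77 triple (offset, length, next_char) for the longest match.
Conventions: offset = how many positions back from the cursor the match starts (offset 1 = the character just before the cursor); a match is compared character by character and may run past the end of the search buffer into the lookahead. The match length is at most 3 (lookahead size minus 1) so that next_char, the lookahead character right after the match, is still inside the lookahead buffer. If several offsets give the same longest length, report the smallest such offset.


Try each offset into the search buffer:
  offset=1 (pos 4, char 'b'): match length 1
  offset=2 (pos 3, char 'c'): match length 0
  offset=3 (pos 2, char 'b'): match length 3
  offset=4 (pos 1, char 'b'): match length 1
  offset=5 (pos 0, char 'a'): match length 0
Longest match has length 3 at offset 3.
next_char = character at position 5 + 3 = 8 -> 'c'

Best match: offset=3, length=3 (matching 'bcb' starting at position 2)
LZ77 triple: (3, 3, 'c')


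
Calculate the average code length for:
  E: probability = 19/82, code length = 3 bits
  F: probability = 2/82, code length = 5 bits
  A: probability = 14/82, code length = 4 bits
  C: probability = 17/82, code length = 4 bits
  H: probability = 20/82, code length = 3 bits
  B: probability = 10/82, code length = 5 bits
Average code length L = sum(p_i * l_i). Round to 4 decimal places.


Weighted contributions p_i * l_i:
  E: (19/82) * 3 = 57/82
  F: (2/82) * 5 = 10/82
  A: (14/82) * 4 = 56/82
  C: (17/82) * 4 = 68/82
  H: (20/82) * 3 = 60/82
  B: (10/82) * 5 = 50/82
Sum = (57 + 10 + 56 + 68 + 60 + 50)/82 = 301/82

L = 301/82 = 3.6707 bits/symbol


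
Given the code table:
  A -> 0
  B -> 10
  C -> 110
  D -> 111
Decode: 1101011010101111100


Decoding:
110 -> C
10 -> B
110 -> C
10 -> B
10 -> B
111 -> D
110 -> C
0 -> A


Result: CBCBBDCA


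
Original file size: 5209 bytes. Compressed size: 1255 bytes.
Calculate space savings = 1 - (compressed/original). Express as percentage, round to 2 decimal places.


ratio = compressed/original = 1255/5209 = 0.240929
savings = 1 - ratio = 1 - 0.240929 = 0.759071
as a percentage: 0.759071 * 100 = 75.91%

Space savings = 1 - 1255/5209 = 75.91%


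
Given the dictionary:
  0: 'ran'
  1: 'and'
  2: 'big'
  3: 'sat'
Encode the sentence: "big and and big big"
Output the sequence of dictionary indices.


Look up each word in the dictionary:
  'big' -> 2
  'and' -> 1
  'and' -> 1
  'big' -> 2
  'big' -> 2

Encoded: [2, 1, 1, 2, 2]


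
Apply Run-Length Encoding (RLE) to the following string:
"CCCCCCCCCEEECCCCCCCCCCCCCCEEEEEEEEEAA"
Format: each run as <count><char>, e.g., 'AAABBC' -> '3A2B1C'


Scanning runs left to right:
  i=0: run of 'C' x 9 -> '9C'
  i=9: run of 'E' x 3 -> '3E'
  i=12: run of 'C' x 14 -> '14C'
  i=26: run of 'E' x 9 -> '9E'
  i=35: run of 'A' x 2 -> '2A'

RLE = 9C3E14C9E2A


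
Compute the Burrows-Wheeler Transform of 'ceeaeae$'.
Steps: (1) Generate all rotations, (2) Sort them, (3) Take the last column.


Rotations (sorted):
  0: $ceeaeae -> last char: e
  1: ae$ceeae -> last char: e
  2: aeae$cee -> last char: e
  3: ceeaeae$ -> last char: $
  4: e$ceeaea -> last char: a
  5: eae$ceea -> last char: a
  6: eaeae$ce -> last char: e
  7: eeaeae$c -> last char: c


BWT = eee$aaec


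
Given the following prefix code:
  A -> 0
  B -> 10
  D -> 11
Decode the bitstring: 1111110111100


Decoding step by step:
Bits 11 -> D
Bits 11 -> D
Bits 11 -> D
Bits 0 -> A
Bits 11 -> D
Bits 11 -> D
Bits 0 -> A
Bits 0 -> A


Decoded message: DDDADDAA


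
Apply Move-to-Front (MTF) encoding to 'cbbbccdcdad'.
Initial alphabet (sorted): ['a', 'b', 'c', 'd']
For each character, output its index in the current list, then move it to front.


MTF encoding:
'c': index 2 in ['a', 'b', 'c', 'd'] -> ['c', 'a', 'b', 'd']
'b': index 2 in ['c', 'a', 'b', 'd'] -> ['b', 'c', 'a', 'd']
'b': index 0 in ['b', 'c', 'a', 'd'] -> ['b', 'c', 'a', 'd']
'b': index 0 in ['b', 'c', 'a', 'd'] -> ['b', 'c', 'a', 'd']
'c': index 1 in ['b', 'c', 'a', 'd'] -> ['c', 'b', 'a', 'd']
'c': index 0 in ['c', 'b', 'a', 'd'] -> ['c', 'b', 'a', 'd']
'd': index 3 in ['c', 'b', 'a', 'd'] -> ['d', 'c', 'b', 'a']
'c': index 1 in ['d', 'c', 'b', 'a'] -> ['c', 'd', 'b', 'a']
'd': index 1 in ['c', 'd', 'b', 'a'] -> ['d', 'c', 'b', 'a']
'a': index 3 in ['d', 'c', 'b', 'a'] -> ['a', 'd', 'c', 'b']
'd': index 1 in ['a', 'd', 'c', 'b'] -> ['d', 'a', 'c', 'b']


Output: [2, 2, 0, 0, 1, 0, 3, 1, 1, 3, 1]


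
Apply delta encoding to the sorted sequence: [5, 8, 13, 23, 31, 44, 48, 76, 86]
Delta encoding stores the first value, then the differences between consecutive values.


First value: 5
Deltas:
  8 - 5 = 3
  13 - 8 = 5
  23 - 13 = 10
  31 - 23 = 8
  44 - 31 = 13
  48 - 44 = 4
  76 - 48 = 28
  86 - 76 = 10


Delta encoded: [5, 3, 5, 10, 8, 13, 4, 28, 10]


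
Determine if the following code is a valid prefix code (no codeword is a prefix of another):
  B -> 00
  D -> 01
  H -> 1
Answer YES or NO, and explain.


Checking each pair (does one codeword prefix another?):
  B='00' vs D='01': no prefix
  B='00' vs H='1': no prefix
  D='01' vs B='00': no prefix
  D='01' vs H='1': no prefix
  H='1' vs B='00': no prefix
  H='1' vs D='01': no prefix
No violation found over all pairs.

YES -- this is a valid prefix code. No codeword is a prefix of any other codeword.


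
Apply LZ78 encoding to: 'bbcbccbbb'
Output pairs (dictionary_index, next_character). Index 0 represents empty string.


LZ78 encoding steps:
Dictionary: {0: ''}
Step 1: w='' (idx 0), next='b' -> output (0, 'b'), add 'b' as idx 1
Step 2: w='b' (idx 1), next='c' -> output (1, 'c'), add 'bc' as idx 2
Step 3: w='bc' (idx 2), next='c' -> output (2, 'c'), add 'bcc' as idx 3
Step 4: w='b' (idx 1), next='b' -> output (1, 'b'), add 'bb' as idx 4
Step 5: w='b' (idx 1), end of input -> output (1, '')


Encoded: [(0, 'b'), (1, 'c'), (2, 'c'), (1, 'b'), (1, '')]


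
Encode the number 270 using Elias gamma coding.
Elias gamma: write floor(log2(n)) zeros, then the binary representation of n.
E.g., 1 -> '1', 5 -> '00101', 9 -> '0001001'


num_bits = floor(log2(270)) + 1 = 9
leading_zeros = num_bits - 1 = 8
binary(270) = 100001110

Elias gamma(270) = '00000000' + '100001110' = 00000000100001110 (17 bits)


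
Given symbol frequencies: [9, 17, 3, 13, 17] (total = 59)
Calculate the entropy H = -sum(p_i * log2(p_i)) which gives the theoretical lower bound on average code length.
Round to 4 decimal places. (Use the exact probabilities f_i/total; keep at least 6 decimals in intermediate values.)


Per-symbol terms -p_i * log2(p_i) with p_i = f_i/59:
  p = 9/59 = 0.152542: log2(p) = -2.712718, -p*log2(p) = 0.413804
  p = 17/59 = 0.288136: log2(p) = -1.795180, -p*log2(p) = 0.517255
  p = 3/59 = 0.050847: log2(p) = -4.297681, -p*log2(p) = 0.218526
  p = 13/59 = 0.220339: log2(p) = -2.182203, -p*log2(p) = 0.480824
  p = 17/59 = 0.288136: log2(p) = -1.795180, -p*log2(p) = 0.517255
H = 0.413804 + 0.517255 + 0.218526 + 0.480824 + 0.517255 = 2.147664

H = 2.1477 bits/symbol


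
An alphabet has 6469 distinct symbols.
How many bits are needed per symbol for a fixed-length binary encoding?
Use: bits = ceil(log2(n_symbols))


log2(6469) = 12.6593
Bracket: 2^12 = 4096 < 6469 <= 2^13 = 8192
So ceil(log2(6469)) = 13

bits = ceil(log2(6469)) = ceil(12.6593) = 13 bits


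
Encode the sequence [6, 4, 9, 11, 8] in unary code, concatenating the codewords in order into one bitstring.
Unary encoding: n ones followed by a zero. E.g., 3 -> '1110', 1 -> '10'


Encode each number as n ones followed by a terminating 0:
  6 -> 1111110 (7 bits)
  4 -> 11110 (5 bits)
  9 -> 1111111110 (10 bits)
  11 -> 111111111110 (12 bits)
  8 -> 111111110 (9 bits)
Total length = 7 + 5 + 10 + 12 + 9 = 43 bits.

Unary([6, 4, 9, 11, 8]) = 1111110111101111111110111111111110111111110 (43 bits)


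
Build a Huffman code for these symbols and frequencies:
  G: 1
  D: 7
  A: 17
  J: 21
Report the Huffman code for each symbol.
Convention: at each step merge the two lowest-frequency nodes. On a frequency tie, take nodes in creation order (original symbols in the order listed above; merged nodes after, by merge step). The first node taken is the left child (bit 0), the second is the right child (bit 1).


Huffman tree construction:
Step 1: Merge G(1) + D(7) = 8
Step 2: Merge (G+D)(8) + A(17) = 25
Step 3: Merge J(21) + ((G+D)+A)(25) = 46
Read each symbol's code off the tree from the root (left child = 0, right child = 1).

Codes:
  G: 100 (length 3)
  D: 101 (length 3)
  A: 11 (length 2)
  J: 0 (length 1)
Average code length: 79/46 = 1.7174 bits/symbol


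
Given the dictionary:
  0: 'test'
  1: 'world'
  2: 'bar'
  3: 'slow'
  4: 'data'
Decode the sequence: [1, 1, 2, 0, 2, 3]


Look up each index in the dictionary:
  1 -> 'world'
  1 -> 'world'
  2 -> 'bar'
  0 -> 'test'
  2 -> 'bar'
  3 -> 'slow'

Decoded: "world world bar test bar slow"


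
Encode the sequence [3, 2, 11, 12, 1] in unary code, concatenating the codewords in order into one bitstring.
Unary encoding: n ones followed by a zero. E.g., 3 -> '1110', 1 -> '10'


Encode each number as n ones followed by a terminating 0:
  3 -> 1110 (4 bits)
  2 -> 110 (3 bits)
  11 -> 111111111110 (12 bits)
  12 -> 1111111111110 (13 bits)
  1 -> 10 (2 bits)
Total length = 4 + 3 + 12 + 13 + 2 = 34 bits.

Unary([3, 2, 11, 12, 1]) = 1110110111111111110111111111111010 (34 bits)


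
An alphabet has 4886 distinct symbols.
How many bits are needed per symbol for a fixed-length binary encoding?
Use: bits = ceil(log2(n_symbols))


log2(4886) = 12.2544
Bracket: 2^12 = 4096 < 4886 <= 2^13 = 8192
So ceil(log2(4886)) = 13

bits = ceil(log2(4886)) = ceil(12.2544) = 13 bits


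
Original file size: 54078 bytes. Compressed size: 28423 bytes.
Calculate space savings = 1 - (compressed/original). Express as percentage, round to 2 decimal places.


ratio = compressed/original = 28423/54078 = 0.525593
savings = 1 - ratio = 1 - 0.525593 = 0.474407
as a percentage: 0.474407 * 100 = 47.44%

Space savings = 1 - 28423/54078 = 47.44%


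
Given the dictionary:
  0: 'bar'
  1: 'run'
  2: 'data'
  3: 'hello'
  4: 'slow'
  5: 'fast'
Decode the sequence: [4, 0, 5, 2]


Look up each index in the dictionary:
  4 -> 'slow'
  0 -> 'bar'
  5 -> 'fast'
  2 -> 'data'

Decoded: "slow bar fast data"


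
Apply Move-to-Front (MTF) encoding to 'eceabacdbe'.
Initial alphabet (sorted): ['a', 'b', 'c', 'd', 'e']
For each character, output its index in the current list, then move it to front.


MTF encoding:
'e': index 4 in ['a', 'b', 'c', 'd', 'e'] -> ['e', 'a', 'b', 'c', 'd']
'c': index 3 in ['e', 'a', 'b', 'c', 'd'] -> ['c', 'e', 'a', 'b', 'd']
'e': index 1 in ['c', 'e', 'a', 'b', 'd'] -> ['e', 'c', 'a', 'b', 'd']
'a': index 2 in ['e', 'c', 'a', 'b', 'd'] -> ['a', 'e', 'c', 'b', 'd']
'b': index 3 in ['a', 'e', 'c', 'b', 'd'] -> ['b', 'a', 'e', 'c', 'd']
'a': index 1 in ['b', 'a', 'e', 'c', 'd'] -> ['a', 'b', 'e', 'c', 'd']
'c': index 3 in ['a', 'b', 'e', 'c', 'd'] -> ['c', 'a', 'b', 'e', 'd']
'd': index 4 in ['c', 'a', 'b', 'e', 'd'] -> ['d', 'c', 'a', 'b', 'e']
'b': index 3 in ['d', 'c', 'a', 'b', 'e'] -> ['b', 'd', 'c', 'a', 'e']
'e': index 4 in ['b', 'd', 'c', 'a', 'e'] -> ['e', 'b', 'd', 'c', 'a']


Output: [4, 3, 1, 2, 3, 1, 3, 4, 3, 4]


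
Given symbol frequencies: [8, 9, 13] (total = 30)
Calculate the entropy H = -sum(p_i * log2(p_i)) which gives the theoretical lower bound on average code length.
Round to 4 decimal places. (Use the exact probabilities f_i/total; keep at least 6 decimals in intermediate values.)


Per-symbol terms -p_i * log2(p_i) with p_i = f_i/30:
  p = 8/30 = 0.266667: log2(p) = -1.906891, -p*log2(p) = 0.508504
  p = 9/30 = 0.300000: log2(p) = -1.736966, -p*log2(p) = 0.521090
  p = 13/30 = 0.433333: log2(p) = -1.206451, -p*log2(p) = 0.522795
H = 0.508504 + 0.521090 + 0.522795 = 1.552389

H = 1.5524 bits/symbol


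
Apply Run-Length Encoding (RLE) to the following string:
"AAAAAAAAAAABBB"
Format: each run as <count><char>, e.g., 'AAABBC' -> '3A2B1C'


Scanning runs left to right:
  i=0: run of 'A' x 11 -> '11A'
  i=11: run of 'B' x 3 -> '3B'

RLE = 11A3B


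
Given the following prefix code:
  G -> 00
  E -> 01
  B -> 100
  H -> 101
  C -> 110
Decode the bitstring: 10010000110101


Decoding step by step:
Bits 100 -> B
Bits 100 -> B
Bits 00 -> G
Bits 110 -> C
Bits 101 -> H


Decoded message: BBGCH


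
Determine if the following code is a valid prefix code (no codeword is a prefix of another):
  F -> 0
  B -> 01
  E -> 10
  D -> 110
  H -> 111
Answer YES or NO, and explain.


Checking each pair (does one codeword prefix another?):
  F='0' vs B='01': prefix -- VIOLATION

NO -- this is NOT a valid prefix code. F (0) is a prefix of B (01).


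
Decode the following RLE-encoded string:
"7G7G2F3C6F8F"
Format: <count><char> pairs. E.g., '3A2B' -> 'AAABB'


Expanding each <count><char> pair:
  7G -> 'GGGGGGG'
  7G -> 'GGGGGGG'
  2F -> 'FF'
  3C -> 'CCC'
  6F -> 'FFFFFF'
  8F -> 'FFFFFFFF'

Decoded = GGGGGGGGGGGGGGFFCCCFFFFFFFFFFFFFF


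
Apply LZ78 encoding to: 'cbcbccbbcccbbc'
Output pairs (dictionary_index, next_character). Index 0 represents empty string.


LZ78 encoding steps:
Dictionary: {0: ''}
Step 1: w='' (idx 0), next='c' -> output (0, 'c'), add 'c' as idx 1
Step 2: w='' (idx 0), next='b' -> output (0, 'b'), add 'b' as idx 2
Step 3: w='c' (idx 1), next='b' -> output (1, 'b'), add 'cb' as idx 3
Step 4: w='c' (idx 1), next='c' -> output (1, 'c'), add 'cc' as idx 4
Step 5: w='b' (idx 2), next='b' -> output (2, 'b'), add 'bb' as idx 5
Step 6: w='cc' (idx 4), next='c' -> output (4, 'c'), add 'ccc' as idx 6
Step 7: w='bb' (idx 5), next='c' -> output (5, 'c'), add 'bbc' as idx 7


Encoded: [(0, 'c'), (0, 'b'), (1, 'b'), (1, 'c'), (2, 'b'), (4, 'c'), (5, 'c')]


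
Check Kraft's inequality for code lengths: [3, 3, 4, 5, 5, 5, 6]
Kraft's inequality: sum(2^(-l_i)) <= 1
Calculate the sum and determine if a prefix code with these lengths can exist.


Sum = 2^(-3) + 2^(-3) + 2^(-4) + 2^(-5) + 2^(-5) + 2^(-5) + 2^(-6)
    = 0.125 + 0.125 + 0.0625 + 0.03125 + 0.03125 + 0.03125 + 0.015625
    = 27/64 = 0.421875
Since 0.421875 <= 1, Kraft's inequality IS satisfied.
A prefix code with these lengths CAN exist.

Kraft sum = 0.421875. Satisfied.


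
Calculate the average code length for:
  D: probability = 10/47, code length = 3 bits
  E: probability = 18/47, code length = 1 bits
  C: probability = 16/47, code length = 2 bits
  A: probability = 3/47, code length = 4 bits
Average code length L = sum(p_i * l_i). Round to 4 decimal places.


Weighted contributions p_i * l_i:
  D: (10/47) * 3 = 30/47
  E: (18/47) * 1 = 18/47
  C: (16/47) * 2 = 32/47
  A: (3/47) * 4 = 12/47
Sum = (30 + 18 + 32 + 12)/47 = 92/47

L = 92/47 = 1.9574 bits/symbol


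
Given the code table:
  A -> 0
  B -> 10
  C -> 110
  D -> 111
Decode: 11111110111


Decoding:
111 -> D
111 -> D
10 -> B
111 -> D


Result: DDBD


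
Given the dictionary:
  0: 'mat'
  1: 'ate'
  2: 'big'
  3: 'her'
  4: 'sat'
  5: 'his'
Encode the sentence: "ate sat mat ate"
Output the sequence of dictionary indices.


Look up each word in the dictionary:
  'ate' -> 1
  'sat' -> 4
  'mat' -> 0
  'ate' -> 1

Encoded: [1, 4, 0, 1]


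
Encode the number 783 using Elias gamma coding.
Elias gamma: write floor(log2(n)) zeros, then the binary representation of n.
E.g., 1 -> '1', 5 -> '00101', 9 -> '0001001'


num_bits = floor(log2(783)) + 1 = 10
leading_zeros = num_bits - 1 = 9
binary(783) = 1100001111

Elias gamma(783) = '000000000' + '1100001111' = 0000000001100001111 (19 bits)


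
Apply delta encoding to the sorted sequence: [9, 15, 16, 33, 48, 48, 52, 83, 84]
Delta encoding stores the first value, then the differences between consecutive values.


First value: 9
Deltas:
  15 - 9 = 6
  16 - 15 = 1
  33 - 16 = 17
  48 - 33 = 15
  48 - 48 = 0
  52 - 48 = 4
  83 - 52 = 31
  84 - 83 = 1


Delta encoded: [9, 6, 1, 17, 15, 0, 4, 31, 1]


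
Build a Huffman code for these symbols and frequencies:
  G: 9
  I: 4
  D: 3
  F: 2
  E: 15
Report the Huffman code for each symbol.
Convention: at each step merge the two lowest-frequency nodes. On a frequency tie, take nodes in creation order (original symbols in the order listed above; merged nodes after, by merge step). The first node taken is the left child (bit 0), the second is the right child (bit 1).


Huffman tree construction:
Step 1: Merge F(2) + D(3) = 5
Step 2: Merge I(4) + (F+D)(5) = 9
Step 3: Merge G(9) + (I+(F+D))(9) = 18
Step 4: Merge E(15) + (G+(I+(F+D)))(18) = 33
Read each symbol's code off the tree from the root (left child = 0, right child = 1).

Codes:
  G: 10 (length 2)
  I: 110 (length 3)
  D: 1111 (length 4)
  F: 1110 (length 4)
  E: 0 (length 1)
Average code length: 65/33 = 1.9697 bits/symbol


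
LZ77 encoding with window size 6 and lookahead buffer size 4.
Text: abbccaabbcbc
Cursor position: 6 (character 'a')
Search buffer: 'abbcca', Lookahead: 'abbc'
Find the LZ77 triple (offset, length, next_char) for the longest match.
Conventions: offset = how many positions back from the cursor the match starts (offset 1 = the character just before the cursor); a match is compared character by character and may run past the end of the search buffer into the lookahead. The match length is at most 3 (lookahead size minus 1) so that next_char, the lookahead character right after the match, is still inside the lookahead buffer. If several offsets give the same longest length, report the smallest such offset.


Try each offset into the search buffer:
  offset=1 (pos 5, char 'a'): match length 1
  offset=2 (pos 4, char 'c'): match length 0
  offset=3 (pos 3, char 'c'): match length 0
  offset=4 (pos 2, char 'b'): match length 0
  offset=5 (pos 1, char 'b'): match length 0
  offset=6 (pos 0, char 'a'): match length 3
Longest match has length 3 at offset 6.
next_char = character at position 6 + 3 = 9 -> 'c'

Best match: offset=6, length=3 (matching 'abb' starting at position 0)
LZ77 triple: (6, 3, 'c')


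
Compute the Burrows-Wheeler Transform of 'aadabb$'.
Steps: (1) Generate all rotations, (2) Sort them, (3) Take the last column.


Rotations (sorted):
  0: $aadabb -> last char: b
  1: aadabb$ -> last char: $
  2: abb$aad -> last char: d
  3: adabb$a -> last char: a
  4: b$aadab -> last char: b
  5: bb$aada -> last char: a
  6: dabb$aa -> last char: a


BWT = b$dabaa


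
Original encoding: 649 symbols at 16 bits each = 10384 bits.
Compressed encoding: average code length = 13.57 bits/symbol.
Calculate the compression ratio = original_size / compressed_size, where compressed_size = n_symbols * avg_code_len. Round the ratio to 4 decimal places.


original_size = n_symbols * orig_bits = 649 * 16 = 10384 bits
compressed_size = n_symbols * avg_code_len = 649 * 13.57 = 8806.93 bits
ratio = original_size / compressed_size = 10384 / 8806.93 = 1.1791

Compression ratio = 1.1791


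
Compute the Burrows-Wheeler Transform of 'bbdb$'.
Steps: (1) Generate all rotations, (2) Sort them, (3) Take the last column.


Rotations (sorted):
  0: $bbdb -> last char: b
  1: b$bbd -> last char: d
  2: bbdb$ -> last char: $
  3: bdb$b -> last char: b
  4: db$bb -> last char: b


BWT = bd$bb


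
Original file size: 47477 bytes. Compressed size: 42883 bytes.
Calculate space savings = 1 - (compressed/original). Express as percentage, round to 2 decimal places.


ratio = compressed/original = 42883/47477 = 0.903237
savings = 1 - ratio = 1 - 0.903237 = 0.096763
as a percentage: 0.096763 * 100 = 9.68%

Space savings = 1 - 42883/47477 = 9.68%


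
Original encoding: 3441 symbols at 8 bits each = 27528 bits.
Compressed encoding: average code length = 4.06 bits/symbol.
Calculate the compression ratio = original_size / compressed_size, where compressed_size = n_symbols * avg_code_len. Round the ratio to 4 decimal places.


original_size = n_symbols * orig_bits = 3441 * 8 = 27528 bits
compressed_size = n_symbols * avg_code_len = 3441 * 4.06 = 13970.46 bits
ratio = original_size / compressed_size = 27528 / 13970.46 = 1.9704

Compression ratio = 1.9704


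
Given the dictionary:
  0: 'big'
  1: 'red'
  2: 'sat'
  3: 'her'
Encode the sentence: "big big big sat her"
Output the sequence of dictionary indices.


Look up each word in the dictionary:
  'big' -> 0
  'big' -> 0
  'big' -> 0
  'sat' -> 2
  'her' -> 3

Encoded: [0, 0, 0, 2, 3]


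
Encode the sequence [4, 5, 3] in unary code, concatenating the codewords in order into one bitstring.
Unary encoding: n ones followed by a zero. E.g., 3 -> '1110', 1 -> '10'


Encode each number as n ones followed by a terminating 0:
  4 -> 11110 (5 bits)
  5 -> 111110 (6 bits)
  3 -> 1110 (4 bits)
Total length = 5 + 6 + 4 = 15 bits.

Unary([4, 5, 3]) = 111101111101110 (15 bits)


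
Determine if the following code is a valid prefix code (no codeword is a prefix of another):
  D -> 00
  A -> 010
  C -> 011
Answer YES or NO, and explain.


Checking each pair (does one codeword prefix another?):
  D='00' vs A='010': no prefix
  D='00' vs C='011': no prefix
  A='010' vs D='00': no prefix
  A='010' vs C='011': no prefix
  C='011' vs D='00': no prefix
  C='011' vs A='010': no prefix
No violation found over all pairs.

YES -- this is a valid prefix code. No codeword is a prefix of any other codeword.


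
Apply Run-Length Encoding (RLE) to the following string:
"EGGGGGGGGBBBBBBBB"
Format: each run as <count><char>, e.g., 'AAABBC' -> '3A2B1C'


Scanning runs left to right:
  i=0: run of 'E' x 1 -> '1E'
  i=1: run of 'G' x 8 -> '8G'
  i=9: run of 'B' x 8 -> '8B'

RLE = 1E8G8B


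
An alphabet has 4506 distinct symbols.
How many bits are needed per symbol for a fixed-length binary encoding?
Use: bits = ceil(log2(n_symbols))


log2(4506) = 12.1376
Bracket: 2^12 = 4096 < 4506 <= 2^13 = 8192
So ceil(log2(4506)) = 13

bits = ceil(log2(4506)) = ceil(12.1376) = 13 bits


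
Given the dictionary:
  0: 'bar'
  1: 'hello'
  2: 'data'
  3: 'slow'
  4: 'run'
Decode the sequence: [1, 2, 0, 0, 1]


Look up each index in the dictionary:
  1 -> 'hello'
  2 -> 'data'
  0 -> 'bar'
  0 -> 'bar'
  1 -> 'hello'

Decoded: "hello data bar bar hello"


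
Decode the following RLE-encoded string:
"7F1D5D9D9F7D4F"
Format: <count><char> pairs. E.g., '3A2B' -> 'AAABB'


Expanding each <count><char> pair:
  7F -> 'FFFFFFF'
  1D -> 'D'
  5D -> 'DDDDD'
  9D -> 'DDDDDDDDD'
  9F -> 'FFFFFFFFF'
  7D -> 'DDDDDDD'
  4F -> 'FFFF'

Decoded = FFFFFFFDDDDDDDDDDDDDDDFFFFFFFFFDDDDDDDFFFF


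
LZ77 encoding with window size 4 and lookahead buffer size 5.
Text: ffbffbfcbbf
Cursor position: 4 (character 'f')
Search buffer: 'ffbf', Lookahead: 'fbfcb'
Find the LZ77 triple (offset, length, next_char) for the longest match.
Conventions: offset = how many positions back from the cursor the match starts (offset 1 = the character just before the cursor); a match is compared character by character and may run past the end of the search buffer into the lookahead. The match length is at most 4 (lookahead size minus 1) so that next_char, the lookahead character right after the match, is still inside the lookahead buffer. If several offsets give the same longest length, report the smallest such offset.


Try each offset into the search buffer:
  offset=1 (pos 3, char 'f'): match length 1
  offset=2 (pos 2, char 'b'): match length 0
  offset=3 (pos 1, char 'f'): match length 3
  offset=4 (pos 0, char 'f'): match length 1
Longest match has length 3 at offset 3.
next_char = character at position 4 + 3 = 7 -> 'c'

Best match: offset=3, length=3 (matching 'fbf' starting at position 1)
LZ77 triple: (3, 3, 'c')
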